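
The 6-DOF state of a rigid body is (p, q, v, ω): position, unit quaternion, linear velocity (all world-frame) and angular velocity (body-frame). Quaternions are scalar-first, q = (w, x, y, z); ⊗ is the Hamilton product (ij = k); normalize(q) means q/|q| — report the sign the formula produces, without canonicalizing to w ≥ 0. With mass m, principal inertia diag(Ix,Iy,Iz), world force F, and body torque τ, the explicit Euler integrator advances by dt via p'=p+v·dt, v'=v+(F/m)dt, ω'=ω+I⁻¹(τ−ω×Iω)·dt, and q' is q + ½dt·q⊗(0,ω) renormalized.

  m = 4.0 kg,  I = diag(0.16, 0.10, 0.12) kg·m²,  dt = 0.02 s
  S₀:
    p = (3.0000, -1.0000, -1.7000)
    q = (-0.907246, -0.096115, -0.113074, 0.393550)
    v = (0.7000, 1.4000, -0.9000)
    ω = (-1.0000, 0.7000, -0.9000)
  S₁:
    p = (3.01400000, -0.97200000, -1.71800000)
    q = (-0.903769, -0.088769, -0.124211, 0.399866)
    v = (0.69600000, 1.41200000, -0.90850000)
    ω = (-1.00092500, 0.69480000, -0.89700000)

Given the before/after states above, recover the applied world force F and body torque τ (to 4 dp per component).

F = (-0.8000, 2.4000, -1.7000)
τ = (-0.0200, 0.0100, 0.0600)

Δv = v₁−v₀ = (-0.00400000, 0.01200000, -0.00850000)
m·(v₁−v₀)/dt = (-0.8000, 2.4000, -1.7000)
rate change Δω = (-0.00092500, -0.00520000, 0.00300000)
precession coupling = (-0.0126, 0.0360, 0.0420)
I·α + gyro = (-0.0200, 0.0100, 0.0600)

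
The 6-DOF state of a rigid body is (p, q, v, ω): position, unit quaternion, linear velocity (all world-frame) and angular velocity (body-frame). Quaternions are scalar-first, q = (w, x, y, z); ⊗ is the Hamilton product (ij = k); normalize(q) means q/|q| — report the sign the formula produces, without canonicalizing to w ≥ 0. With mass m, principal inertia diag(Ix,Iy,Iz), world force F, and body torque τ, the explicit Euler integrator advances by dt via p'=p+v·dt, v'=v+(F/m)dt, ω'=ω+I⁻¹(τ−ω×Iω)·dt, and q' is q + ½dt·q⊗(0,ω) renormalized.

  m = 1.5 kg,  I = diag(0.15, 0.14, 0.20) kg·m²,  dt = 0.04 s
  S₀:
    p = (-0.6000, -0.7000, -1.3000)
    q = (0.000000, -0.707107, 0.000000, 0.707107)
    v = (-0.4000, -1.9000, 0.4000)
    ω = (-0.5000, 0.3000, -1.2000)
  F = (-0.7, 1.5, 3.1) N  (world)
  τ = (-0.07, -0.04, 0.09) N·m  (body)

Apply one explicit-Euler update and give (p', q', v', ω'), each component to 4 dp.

p' = (-0.6160, -0.7760, -1.2840)
q' = (0.0099, -0.7111, -0.0240, 0.7026)
v' = (-0.4187, -1.8600, 0.4827)
ω' = (-0.5129, 0.2971, -1.1823)

p' = p + v·dt = (-0.6160, -0.7760, -1.2840)
v' = v + a·dt = (-0.4187, -1.8600, 0.4827)
gyro term ω×Iω = (-0.0216, -0.0300, 0.0015)
α = I⁻¹(τ − ω×Iω) = (-0.3227, -0.0714, 0.4425)
ω' = ω + α·dt = (-0.5129, 0.2971, -1.1823)
q⊗(0,ω) = (0.4949749, -0.2121321, -1.2020819, -0.2121321)
q + ½dt·q⊗(0,ω), renormalized = (0.0099, -0.7111, -0.0240, 0.7026)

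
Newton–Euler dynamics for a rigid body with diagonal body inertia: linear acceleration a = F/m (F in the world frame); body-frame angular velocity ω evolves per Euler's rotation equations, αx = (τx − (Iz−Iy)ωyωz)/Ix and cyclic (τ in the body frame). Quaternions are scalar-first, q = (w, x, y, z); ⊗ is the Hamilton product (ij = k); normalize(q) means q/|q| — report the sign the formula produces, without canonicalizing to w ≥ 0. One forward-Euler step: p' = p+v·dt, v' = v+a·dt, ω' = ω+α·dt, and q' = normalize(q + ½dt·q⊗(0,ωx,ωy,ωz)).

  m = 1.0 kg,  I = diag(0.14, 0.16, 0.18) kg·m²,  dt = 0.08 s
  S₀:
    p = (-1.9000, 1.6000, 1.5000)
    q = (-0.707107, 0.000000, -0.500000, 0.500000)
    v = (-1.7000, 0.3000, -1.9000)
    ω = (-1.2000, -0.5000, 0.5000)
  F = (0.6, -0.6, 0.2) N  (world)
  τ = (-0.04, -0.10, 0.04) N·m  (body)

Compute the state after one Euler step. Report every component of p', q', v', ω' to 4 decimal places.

ω×(Iω) gyroscopic = (-0.0050, 0.0240, 0.0120)
α = I⁻¹(τ − ω×Iω) = (-0.2500, -0.7750, 0.1556)
ω + α·dt = (-1.2200, -0.5620, 0.5124)
q⊗(0,ω) = (-0.5000000, 0.8485284, -0.2464465, -0.9535535)
q' = normalize(q + ½dt·q⊗(0,ω)) = (-0.7260, 0.0339, -0.5091, 0.4611)
a = F/m = (0.6000, -0.6000, 0.2000)
p' = p + v·dt = (-2.0360, 1.6240, 1.3480)
new velocity v' = (-1.6520, 0.2520, -1.8840)

p' = (-2.0360, 1.6240, 1.3480)
q' = (-0.7260, 0.0339, -0.5091, 0.4611)
v' = (-1.6520, 0.2520, -1.8840)
ω' = (-1.2200, -0.5620, 0.5124)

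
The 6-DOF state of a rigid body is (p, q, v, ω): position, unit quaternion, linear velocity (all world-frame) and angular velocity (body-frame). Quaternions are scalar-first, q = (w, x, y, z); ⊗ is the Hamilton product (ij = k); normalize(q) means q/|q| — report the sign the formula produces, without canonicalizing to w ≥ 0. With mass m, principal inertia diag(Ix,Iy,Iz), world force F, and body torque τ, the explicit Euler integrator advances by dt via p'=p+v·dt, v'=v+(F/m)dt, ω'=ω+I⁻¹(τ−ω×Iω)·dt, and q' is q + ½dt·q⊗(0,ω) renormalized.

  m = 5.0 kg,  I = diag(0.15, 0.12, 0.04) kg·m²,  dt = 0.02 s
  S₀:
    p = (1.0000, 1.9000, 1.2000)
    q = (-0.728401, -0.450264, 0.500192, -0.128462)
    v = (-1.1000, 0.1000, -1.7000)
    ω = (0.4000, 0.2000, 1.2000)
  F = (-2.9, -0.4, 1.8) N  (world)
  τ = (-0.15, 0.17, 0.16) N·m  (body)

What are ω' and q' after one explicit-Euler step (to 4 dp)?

gyro term ω×Iω = (-0.0192, 0.0528, -0.0024)
α = I⁻¹(τ − ω×Iω) = (-0.8720, 0.9767, 4.0600)
ω' = ω + α·dt = (0.3826, 0.2195, 1.2812)
q⊗(0,ω) = (0.2342216, 0.3345624, 0.3432518, -1.1642108)
updated quaternion q' = (-0.7260, -0.4469, 0.5036, -0.1401)

ω' = (0.3826, 0.2195, 1.2812)
q' = (-0.7260, -0.4469, 0.5036, -0.1401)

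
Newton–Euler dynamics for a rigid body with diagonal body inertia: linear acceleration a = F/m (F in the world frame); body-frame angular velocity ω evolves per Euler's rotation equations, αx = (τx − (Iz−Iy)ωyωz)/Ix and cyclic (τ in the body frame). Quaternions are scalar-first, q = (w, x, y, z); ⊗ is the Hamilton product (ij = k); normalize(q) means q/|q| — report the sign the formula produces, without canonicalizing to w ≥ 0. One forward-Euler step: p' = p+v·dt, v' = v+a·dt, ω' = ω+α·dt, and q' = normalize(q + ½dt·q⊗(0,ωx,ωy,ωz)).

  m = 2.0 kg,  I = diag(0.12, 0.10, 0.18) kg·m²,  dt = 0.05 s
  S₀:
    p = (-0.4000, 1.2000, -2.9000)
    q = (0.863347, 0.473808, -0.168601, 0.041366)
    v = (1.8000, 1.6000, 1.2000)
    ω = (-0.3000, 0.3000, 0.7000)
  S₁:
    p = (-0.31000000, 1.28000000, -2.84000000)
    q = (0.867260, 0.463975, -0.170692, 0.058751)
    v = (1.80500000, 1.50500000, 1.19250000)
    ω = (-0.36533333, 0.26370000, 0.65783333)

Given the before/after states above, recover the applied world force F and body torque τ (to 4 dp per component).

v₁ − v₀ = (0.00500000, -0.09500000, -0.00750000)
m·(v₁−v₀)/dt = (0.2000, -3.8000, -0.3000)
ω₁ − ω₀ = (-0.06533333, -0.03630000, -0.04216667)
applied torque τ = (-0.1400, -0.0600, -0.1500)

F = (0.2000, -3.8000, -0.3000)
τ = (-0.1400, -0.0600, -0.1500)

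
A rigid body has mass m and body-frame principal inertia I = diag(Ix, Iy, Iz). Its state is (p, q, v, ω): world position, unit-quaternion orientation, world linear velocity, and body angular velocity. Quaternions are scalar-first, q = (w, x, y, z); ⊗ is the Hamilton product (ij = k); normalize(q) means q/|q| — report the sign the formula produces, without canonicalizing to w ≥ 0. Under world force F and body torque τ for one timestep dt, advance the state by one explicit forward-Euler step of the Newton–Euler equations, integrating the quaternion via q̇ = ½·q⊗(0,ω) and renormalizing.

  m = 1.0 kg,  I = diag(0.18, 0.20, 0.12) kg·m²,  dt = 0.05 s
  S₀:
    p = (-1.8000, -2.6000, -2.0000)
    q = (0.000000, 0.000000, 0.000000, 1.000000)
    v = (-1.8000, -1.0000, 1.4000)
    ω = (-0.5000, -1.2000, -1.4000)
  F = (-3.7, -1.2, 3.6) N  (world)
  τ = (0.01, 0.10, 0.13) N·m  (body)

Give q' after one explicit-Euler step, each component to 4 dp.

q' = (0.0350, 0.0300, -0.0125, 0.9989)

Hamilton product q⊗(0,ω) = (1.4000000, 1.2000000, -0.5000000, 0.0000000)
updated quaternion q' = (0.0350, 0.0300, -0.0125, 0.9989)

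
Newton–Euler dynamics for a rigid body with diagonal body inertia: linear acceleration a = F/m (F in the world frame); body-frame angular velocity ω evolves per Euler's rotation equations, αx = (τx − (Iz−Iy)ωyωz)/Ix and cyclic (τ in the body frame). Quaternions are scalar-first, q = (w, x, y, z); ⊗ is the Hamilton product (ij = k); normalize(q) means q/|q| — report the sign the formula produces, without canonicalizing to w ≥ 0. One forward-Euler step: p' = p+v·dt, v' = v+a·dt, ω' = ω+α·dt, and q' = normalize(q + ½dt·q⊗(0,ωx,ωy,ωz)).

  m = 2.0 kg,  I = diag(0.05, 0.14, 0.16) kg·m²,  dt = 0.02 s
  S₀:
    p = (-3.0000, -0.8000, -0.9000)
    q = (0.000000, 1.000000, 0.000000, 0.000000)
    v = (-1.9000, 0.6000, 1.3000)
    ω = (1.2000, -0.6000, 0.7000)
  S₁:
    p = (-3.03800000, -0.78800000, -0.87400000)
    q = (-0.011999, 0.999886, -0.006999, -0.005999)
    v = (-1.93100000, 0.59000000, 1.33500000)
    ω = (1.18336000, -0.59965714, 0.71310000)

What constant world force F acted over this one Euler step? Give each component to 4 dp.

Δv = v₁−v₀ = (-0.03100000, -0.01000000, 0.03500000)
applied force F = (-3.1000, -1.0000, 3.5000)

F = (-3.1000, -1.0000, 3.5000)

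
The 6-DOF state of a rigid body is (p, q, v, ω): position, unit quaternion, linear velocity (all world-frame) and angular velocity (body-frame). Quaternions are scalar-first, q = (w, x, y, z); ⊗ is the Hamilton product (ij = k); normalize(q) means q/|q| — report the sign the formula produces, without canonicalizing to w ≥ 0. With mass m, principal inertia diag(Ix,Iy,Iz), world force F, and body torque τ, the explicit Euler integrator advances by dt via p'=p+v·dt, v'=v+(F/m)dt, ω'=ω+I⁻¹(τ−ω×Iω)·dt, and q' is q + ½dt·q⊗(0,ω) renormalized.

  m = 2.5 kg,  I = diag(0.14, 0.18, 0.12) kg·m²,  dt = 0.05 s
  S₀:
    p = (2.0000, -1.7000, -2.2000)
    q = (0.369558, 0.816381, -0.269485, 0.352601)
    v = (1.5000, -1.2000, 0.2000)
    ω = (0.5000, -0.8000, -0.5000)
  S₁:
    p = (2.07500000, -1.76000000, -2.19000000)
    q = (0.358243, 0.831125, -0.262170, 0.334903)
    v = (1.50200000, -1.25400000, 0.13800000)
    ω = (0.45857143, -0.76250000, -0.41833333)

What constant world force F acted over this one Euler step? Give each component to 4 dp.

v₁ − v₀ = (0.00200000, -0.05400000, -0.06200000)
F = m·Δv/dt = (0.1000, -2.7000, -3.1000)

F = (0.1000, -2.7000, -3.1000)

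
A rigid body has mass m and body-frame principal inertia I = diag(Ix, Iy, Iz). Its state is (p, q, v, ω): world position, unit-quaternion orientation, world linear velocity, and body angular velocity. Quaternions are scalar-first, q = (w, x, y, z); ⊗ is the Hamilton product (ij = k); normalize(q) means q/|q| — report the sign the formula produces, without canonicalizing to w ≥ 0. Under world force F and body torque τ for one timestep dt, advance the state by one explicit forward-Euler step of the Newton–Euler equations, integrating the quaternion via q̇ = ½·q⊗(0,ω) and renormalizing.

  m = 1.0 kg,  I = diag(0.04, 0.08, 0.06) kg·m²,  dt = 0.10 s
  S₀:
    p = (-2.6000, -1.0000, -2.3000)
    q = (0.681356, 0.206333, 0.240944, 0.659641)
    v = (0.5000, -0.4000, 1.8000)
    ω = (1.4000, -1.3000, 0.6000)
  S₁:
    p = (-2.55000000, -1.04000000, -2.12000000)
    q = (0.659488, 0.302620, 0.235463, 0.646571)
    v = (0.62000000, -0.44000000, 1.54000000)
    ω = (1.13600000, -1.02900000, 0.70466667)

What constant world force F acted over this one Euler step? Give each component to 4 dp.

F = (1.2000, -0.4000, -2.6000)

Δv = v₁−v₀ = (0.12000000, -0.04000000, -0.26000000)
m·(v₁−v₀)/dt = (1.2000, -0.4000, -2.6000)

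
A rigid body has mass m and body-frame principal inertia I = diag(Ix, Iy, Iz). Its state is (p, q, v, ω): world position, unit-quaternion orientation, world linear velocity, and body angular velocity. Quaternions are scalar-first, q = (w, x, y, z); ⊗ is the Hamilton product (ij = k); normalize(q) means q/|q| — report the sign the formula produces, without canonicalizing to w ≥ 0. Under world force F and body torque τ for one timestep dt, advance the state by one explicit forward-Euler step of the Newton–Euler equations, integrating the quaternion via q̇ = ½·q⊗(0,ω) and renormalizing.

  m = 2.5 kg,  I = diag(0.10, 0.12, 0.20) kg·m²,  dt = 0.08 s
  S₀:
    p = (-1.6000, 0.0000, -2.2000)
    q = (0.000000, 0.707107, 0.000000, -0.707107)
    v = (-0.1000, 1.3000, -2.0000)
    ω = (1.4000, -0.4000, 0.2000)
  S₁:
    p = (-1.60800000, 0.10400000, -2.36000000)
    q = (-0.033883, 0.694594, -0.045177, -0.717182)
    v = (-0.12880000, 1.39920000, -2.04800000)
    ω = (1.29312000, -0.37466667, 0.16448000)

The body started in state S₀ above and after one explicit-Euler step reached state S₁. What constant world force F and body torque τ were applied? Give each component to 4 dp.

ω₁ − ω₀ = (-0.10688000, 0.02533333, -0.03552000)
I·α + gyro = (-0.1400, 0.0100, -0.1000)
v₁ − v₀ = (-0.02880000, 0.09920000, -0.04800000)
applied force F = (-0.9000, 3.1000, -1.5000)

F = (-0.9000, 3.1000, -1.5000)
τ = (-0.1400, 0.0100, -0.1000)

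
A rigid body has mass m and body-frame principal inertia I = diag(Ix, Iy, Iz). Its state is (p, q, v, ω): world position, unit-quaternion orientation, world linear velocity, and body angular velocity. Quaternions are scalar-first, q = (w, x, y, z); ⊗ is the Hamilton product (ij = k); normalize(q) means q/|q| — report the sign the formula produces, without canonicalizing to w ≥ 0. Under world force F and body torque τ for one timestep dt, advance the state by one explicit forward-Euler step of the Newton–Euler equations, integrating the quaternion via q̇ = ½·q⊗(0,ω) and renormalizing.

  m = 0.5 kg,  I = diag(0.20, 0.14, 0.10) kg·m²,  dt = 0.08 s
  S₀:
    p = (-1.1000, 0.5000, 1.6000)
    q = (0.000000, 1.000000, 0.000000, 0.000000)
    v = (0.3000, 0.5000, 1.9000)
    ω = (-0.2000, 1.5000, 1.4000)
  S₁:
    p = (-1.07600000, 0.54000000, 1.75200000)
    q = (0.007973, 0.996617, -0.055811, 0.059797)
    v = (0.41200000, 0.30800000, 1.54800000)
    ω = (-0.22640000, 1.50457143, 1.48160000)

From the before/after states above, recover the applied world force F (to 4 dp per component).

F = (0.7000, -1.2000, -2.2000)

velocity change Δv = (0.11200000, -0.19200000, -0.35200000)
m·(v₁−v₀)/dt = (0.7000, -1.2000, -2.2000)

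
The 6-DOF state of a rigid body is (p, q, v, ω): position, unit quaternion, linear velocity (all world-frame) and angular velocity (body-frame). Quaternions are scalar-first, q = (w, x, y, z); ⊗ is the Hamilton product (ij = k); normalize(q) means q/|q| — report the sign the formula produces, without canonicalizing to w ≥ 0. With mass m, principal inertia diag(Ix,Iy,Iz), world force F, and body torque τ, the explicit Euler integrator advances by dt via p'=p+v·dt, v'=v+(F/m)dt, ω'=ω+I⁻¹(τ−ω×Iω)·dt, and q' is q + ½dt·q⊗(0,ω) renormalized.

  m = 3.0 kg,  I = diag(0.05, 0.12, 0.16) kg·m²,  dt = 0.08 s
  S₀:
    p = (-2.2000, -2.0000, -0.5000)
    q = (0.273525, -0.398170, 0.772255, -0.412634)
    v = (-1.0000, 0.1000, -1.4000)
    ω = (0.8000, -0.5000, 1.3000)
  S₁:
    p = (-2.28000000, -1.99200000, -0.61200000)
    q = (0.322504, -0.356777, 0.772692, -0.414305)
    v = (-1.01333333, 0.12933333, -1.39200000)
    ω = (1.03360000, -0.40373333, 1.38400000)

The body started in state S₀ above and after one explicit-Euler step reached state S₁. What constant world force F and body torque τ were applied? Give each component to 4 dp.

Δv = v₁−v₀ = (-0.01333333, 0.02933333, 0.00800000)
F = m·Δv/dt = (-0.5000, 1.1000, 0.3000)
Δω = ω₁−ω₀ = (0.23360000, 0.09626667, 0.08400000)
I·α + gyro = (0.1200, 0.0300, 0.1400)

F = (-0.5000, 1.1000, 0.3000)
τ = (0.1200, 0.0300, 0.1400)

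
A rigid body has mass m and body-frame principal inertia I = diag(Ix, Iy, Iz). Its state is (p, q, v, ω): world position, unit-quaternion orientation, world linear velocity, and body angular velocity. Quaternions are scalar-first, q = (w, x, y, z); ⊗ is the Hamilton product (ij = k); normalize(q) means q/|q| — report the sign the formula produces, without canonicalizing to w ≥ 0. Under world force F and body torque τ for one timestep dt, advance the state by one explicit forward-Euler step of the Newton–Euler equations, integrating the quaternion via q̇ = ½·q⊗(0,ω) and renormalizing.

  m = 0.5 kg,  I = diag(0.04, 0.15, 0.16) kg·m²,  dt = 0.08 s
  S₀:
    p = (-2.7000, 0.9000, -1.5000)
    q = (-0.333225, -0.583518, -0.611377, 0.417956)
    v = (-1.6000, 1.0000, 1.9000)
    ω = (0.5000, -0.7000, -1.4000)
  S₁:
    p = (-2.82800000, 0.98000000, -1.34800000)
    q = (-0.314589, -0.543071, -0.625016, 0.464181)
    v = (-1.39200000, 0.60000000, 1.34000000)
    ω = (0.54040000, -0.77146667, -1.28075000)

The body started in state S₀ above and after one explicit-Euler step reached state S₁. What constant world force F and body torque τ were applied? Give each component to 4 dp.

rate change Δω = (0.04040000, -0.07146667, 0.11925000)
I·α + gyro = (0.0300, -0.0500, 0.2000)
v₁ − v₀ = (0.20800000, -0.40000000, -0.56000000)
m·(v₁−v₀)/dt = (1.3000, -2.5000, -3.5000)

F = (1.3000, -2.5000, -3.5000)
τ = (0.0300, -0.0500, 0.2000)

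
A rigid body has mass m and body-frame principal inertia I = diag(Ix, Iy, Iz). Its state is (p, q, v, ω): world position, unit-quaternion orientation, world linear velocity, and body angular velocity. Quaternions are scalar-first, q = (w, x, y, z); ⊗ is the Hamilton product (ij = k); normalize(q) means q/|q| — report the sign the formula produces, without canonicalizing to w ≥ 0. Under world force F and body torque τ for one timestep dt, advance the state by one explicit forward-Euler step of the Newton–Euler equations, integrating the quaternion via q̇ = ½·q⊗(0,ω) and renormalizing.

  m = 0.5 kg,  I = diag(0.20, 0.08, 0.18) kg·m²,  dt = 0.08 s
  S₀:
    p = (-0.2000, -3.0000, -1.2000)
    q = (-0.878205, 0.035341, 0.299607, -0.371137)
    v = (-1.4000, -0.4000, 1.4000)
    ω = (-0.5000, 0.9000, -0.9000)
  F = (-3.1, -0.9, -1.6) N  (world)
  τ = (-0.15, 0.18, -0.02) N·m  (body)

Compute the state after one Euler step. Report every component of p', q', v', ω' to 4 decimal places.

(τ − ω×Iω)/I = (-0.3450, 2.1375, -0.4111)
ω' = ω + α·dt = (-0.5276, 1.0710, -0.9329)
2q̇ = q⊗(0,ω) = (-0.5859991, 0.5034795, -0.5730091, 0.9719949)
q' = normalize(q + ½dt·q⊗(0,ω)) = (-0.9003, 0.0554, 0.2763, -0.3318)
a = (-6.2000, -1.8000, -3.2000)
p' = p + v·dt = (-0.3120, -3.0320, -1.0880)
v + (F/m)dt = (-1.8960, -0.5440, 1.1440)

p' = (-0.3120, -3.0320, -1.0880)
q' = (-0.9003, 0.0554, 0.2763, -0.3318)
v' = (-1.8960, -0.5440, 1.1440)
ω' = (-0.5276, 1.0710, -0.9329)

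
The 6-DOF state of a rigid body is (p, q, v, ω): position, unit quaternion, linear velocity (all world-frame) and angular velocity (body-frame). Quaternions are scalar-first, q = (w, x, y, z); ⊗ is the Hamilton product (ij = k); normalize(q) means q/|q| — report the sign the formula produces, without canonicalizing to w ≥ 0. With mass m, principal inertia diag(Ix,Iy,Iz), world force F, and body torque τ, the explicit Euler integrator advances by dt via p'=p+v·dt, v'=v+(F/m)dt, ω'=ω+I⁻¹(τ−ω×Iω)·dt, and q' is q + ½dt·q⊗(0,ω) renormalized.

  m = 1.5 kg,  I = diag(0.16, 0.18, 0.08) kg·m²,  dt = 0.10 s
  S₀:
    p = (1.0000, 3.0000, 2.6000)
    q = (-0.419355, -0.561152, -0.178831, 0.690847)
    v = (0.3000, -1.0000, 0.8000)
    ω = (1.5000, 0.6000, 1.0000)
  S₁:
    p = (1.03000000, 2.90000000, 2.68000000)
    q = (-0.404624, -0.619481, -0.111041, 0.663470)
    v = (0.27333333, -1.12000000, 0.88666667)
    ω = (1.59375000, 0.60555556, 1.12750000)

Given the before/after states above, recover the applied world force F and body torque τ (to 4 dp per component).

F = (-0.4000, -1.8000, 1.3000)
τ = (0.0900, 0.1300, 0.1200)

v₁ − v₀ = (-0.02666667, -0.12000000, 0.08666667)
applied force F = (-0.4000, -1.8000, 1.3000)
rate change Δω = (0.09375000, 0.00555556, 0.12750000)
precession coupling = (-0.0600, 0.1200, 0.0180)
applied torque τ = (0.0900, 0.1300, 0.1200)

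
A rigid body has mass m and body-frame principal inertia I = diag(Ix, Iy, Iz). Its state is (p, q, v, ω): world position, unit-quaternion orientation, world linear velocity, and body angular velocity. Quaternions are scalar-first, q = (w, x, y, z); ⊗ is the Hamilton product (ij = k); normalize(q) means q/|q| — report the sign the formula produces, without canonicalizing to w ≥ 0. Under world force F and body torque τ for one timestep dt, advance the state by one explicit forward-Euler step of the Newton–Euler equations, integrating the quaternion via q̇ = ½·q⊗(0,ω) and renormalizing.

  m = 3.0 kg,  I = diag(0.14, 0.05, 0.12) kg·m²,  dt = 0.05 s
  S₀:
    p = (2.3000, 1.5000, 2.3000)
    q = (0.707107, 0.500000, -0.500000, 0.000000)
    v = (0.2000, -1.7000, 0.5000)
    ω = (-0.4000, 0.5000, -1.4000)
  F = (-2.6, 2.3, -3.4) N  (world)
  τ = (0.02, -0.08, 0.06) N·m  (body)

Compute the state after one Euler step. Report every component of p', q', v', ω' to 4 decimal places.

p' = (2.3100, 1.4150, 2.3250)
q' = (0.7178, 0.5101, -0.4733, -0.0235)
v' = (0.1567, -1.6617, 0.4433)
ω' = (-0.3754, 0.4088, -1.3825)

gyro term ω×Iω = (-0.0490, 0.0112, 0.0180)
α = I⁻¹(τ − ω×Iω) = (0.4929, -1.8240, 0.3500)
ω + α·dt = (-0.3754, 0.4088, -1.3825)
Hamilton product q⊗(0,ω) = (0.4500000, 0.4171572, 1.0535535, -0.9399498)
q' = normalize(q + ½dt·q⊗(0,ω)) = (0.7178, 0.5101, -0.4733, -0.0235)
linear accel F/m = (-0.8667, 0.7667, -1.1333)
p' = p + v·dt = (2.3100, 1.4150, 2.3250)
v + (F/m)dt = (0.1567, -1.6617, 0.4433)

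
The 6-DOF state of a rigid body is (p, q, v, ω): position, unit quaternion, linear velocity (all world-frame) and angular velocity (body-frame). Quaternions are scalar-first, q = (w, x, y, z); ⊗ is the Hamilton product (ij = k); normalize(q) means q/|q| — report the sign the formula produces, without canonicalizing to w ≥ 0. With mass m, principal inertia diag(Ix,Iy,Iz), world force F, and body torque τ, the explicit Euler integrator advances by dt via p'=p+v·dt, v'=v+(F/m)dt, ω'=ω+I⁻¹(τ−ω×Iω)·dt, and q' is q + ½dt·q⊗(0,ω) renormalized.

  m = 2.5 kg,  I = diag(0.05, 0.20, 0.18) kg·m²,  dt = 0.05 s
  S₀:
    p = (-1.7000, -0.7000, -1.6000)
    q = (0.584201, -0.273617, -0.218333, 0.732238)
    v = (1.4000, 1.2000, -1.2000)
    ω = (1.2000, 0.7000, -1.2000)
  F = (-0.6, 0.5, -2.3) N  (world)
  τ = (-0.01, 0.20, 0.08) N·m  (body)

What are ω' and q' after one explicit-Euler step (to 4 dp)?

ω' = (1.1732, 0.7032, -1.2128)
q' = (0.6175, -0.2621, -0.1941, 0.7157)

precession coupling ω×(Iω) = (0.0168, 0.1872, 0.1260)
α = I⁻¹(τ − ω×Iω) = (-0.5360, 0.0640, -0.2556)
ω' = ω + α·dt = (1.1732, 0.7032, -1.2128)
Hamilton product q⊗(0,ω) = (1.3598591, 0.4504742, 0.9592859, -0.6305735)
q' = normalize(q + ½dt·q⊗(0,ω)) = (0.6175, -0.2621, -0.1941, 0.7157)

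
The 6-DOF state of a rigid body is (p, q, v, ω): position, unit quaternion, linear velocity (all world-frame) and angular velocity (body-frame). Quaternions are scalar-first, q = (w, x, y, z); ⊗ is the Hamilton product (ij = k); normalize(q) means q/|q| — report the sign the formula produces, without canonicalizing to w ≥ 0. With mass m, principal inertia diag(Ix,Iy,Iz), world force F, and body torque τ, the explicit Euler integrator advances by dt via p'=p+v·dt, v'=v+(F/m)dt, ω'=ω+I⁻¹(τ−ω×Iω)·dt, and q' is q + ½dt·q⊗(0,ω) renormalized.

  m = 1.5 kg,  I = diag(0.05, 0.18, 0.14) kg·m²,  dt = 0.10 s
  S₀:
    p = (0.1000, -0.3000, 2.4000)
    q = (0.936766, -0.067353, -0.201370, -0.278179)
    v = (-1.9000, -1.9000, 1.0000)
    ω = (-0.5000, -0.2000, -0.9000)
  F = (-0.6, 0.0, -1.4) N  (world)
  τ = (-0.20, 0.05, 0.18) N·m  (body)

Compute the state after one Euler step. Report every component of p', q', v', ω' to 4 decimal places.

(τ − ω×Iω)/I = (-3.8560, 0.5028, 1.1929)
ω + α·dt = (-0.8856, -0.1497, -0.7807)
2q̇ = q⊗(0,ω) = (-0.3243116, -0.3427858, -0.1088814, -0.9303038)
q' = normalize(q + ½dt·q⊗(0,ω)) = (0.9193, -0.0844, -0.2065, -0.3242)
a = (-0.4000, 0.0000, -0.9333)
p' = p + v·dt = (-0.0900, -0.4900, 2.5000)
v + (F/m)dt = (-1.9400, -1.9000, 0.9067)

p' = (-0.0900, -0.4900, 2.5000)
q' = (0.9193, -0.0844, -0.2065, -0.3242)
v' = (-1.9400, -1.9000, 0.9067)
ω' = (-0.8856, -0.1497, -0.7807)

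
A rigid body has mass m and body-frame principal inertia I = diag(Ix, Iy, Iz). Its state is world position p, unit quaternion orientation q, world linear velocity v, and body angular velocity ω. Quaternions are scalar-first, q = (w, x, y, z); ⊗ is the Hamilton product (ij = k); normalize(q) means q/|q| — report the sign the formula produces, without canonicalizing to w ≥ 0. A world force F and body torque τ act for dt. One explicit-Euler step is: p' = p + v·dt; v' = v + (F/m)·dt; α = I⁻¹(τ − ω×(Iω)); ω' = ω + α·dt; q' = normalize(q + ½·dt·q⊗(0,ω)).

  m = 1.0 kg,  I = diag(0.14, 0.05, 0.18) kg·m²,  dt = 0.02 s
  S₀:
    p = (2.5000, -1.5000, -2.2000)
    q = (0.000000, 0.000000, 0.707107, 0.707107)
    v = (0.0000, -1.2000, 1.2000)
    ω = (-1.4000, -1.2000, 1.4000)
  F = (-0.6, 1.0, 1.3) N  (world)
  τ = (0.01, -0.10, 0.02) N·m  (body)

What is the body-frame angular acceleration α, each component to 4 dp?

α = (1.6314, -3.5680, 0.9511)

precession coupling ω×(Iω) = (-0.2184, 0.0784, -0.1512)
α = I⁻¹(τ − ω×Iω) = (1.6314, -3.5680, 0.9511)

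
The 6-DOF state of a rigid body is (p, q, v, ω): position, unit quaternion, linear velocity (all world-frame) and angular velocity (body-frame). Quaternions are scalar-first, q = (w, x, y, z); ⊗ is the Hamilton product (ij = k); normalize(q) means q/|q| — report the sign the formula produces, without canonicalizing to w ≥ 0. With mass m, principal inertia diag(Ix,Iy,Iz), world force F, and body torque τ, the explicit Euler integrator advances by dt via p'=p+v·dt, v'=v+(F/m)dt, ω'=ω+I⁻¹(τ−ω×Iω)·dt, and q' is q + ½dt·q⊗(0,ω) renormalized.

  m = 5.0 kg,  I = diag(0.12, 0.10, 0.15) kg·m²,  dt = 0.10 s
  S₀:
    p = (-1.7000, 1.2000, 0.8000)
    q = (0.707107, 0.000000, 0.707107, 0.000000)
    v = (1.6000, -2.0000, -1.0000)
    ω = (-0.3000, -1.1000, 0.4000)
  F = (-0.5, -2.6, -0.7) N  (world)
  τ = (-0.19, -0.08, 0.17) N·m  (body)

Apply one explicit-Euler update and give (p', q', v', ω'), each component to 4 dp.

p' = (-1.5400, 1.0000, 0.7000)
q' = (0.7446, 0.0035, 0.6670, 0.0247)
v' = (1.5900, -2.0520, -1.0140)
ω' = (-0.4400, -1.1836, 0.5177)

a = F/m = (-0.1000, -0.5200, -0.1400)
new position p' = (-1.5400, 1.0000, 0.7000)
new velocity v' = (1.5900, -2.0520, -1.0140)
ω×(Iω) gyroscopic = (-0.0220, 0.0036, -0.0066)
(τ − ω×Iω)/I = (-1.4000, -0.8360, 1.1773)
new body rate ω' = (-0.4400, -1.1836, 0.5177)
q⊗(0,ω) = (0.7778177, 0.0707107, -0.7778177, 0.4949749)
q + ½dt·q⊗(0,ω), renormalized = (0.7446, 0.0035, 0.6670, 0.0247)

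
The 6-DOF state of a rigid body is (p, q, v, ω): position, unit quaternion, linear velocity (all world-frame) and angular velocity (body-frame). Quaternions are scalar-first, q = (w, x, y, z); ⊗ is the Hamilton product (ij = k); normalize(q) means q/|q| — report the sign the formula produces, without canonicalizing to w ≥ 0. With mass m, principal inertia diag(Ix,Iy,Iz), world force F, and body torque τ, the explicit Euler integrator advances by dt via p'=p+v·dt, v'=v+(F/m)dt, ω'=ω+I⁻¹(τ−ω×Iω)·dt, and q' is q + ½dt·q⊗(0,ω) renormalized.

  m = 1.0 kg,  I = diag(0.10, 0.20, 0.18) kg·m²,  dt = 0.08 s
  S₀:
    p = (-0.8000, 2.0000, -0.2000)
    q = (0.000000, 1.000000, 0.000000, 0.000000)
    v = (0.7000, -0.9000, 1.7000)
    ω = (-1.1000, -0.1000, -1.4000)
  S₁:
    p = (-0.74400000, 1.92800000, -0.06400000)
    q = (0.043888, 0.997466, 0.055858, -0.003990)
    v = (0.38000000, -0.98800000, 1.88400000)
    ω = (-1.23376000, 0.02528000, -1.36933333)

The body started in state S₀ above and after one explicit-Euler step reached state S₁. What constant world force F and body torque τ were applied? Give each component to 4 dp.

Δv = v₁−v₀ = (-0.32000000, -0.08800000, 0.18400000)
F = m·Δv/dt = (-4.0000, -1.1000, 2.3000)
Δω = ω₁−ω₀ = (-0.13376000, 0.12528000, 0.03066667)
precession coupling = (-0.0028, -0.1232, 0.0110)
τ = I·(Δω/dt) + ω₀×(Iω₀) = (-0.1700, 0.1900, 0.0800)

F = (-4.0000, -1.1000, 2.3000)
τ = (-0.1700, 0.1900, 0.0800)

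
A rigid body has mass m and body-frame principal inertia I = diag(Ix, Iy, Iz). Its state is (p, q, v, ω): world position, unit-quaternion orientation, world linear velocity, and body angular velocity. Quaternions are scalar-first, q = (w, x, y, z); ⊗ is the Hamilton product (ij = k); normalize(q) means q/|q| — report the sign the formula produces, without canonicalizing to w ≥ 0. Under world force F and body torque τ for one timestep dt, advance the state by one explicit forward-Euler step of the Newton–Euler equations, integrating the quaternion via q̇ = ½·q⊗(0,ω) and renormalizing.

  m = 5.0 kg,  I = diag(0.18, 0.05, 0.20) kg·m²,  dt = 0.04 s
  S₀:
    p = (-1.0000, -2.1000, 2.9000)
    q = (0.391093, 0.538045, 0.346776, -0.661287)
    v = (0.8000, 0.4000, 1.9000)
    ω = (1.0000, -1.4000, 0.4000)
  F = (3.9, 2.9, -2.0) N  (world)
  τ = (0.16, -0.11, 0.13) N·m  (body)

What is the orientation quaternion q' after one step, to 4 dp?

q⊗(0,ω) = (0.2119562, -0.3959984, -1.4240352, -0.9436018)
updated quaternion q' = (0.3951, 0.5298, 0.3181, -0.6797)

q' = (0.3951, 0.5298, 0.3181, -0.6797)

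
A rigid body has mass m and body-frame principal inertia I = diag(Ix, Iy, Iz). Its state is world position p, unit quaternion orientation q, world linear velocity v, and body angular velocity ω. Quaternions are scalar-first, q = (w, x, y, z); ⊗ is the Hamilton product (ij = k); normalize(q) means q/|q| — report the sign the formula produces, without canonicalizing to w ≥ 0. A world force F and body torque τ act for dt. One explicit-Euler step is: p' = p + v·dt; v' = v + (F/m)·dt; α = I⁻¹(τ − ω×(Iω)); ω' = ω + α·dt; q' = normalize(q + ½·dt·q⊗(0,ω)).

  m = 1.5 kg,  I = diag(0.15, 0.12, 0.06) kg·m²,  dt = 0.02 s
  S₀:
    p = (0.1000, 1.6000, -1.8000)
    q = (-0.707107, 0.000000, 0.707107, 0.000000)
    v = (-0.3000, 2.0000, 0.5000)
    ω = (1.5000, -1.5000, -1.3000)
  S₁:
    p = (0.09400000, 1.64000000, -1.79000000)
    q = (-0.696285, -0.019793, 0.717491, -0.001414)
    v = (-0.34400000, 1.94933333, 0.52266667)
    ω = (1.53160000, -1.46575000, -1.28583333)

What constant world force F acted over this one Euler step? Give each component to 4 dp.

velocity change Δv = (-0.04400000, -0.05066667, 0.02266667)
F = m·Δv/dt = (-3.3000, -3.8000, 1.7000)

F = (-3.3000, -3.8000, 1.7000)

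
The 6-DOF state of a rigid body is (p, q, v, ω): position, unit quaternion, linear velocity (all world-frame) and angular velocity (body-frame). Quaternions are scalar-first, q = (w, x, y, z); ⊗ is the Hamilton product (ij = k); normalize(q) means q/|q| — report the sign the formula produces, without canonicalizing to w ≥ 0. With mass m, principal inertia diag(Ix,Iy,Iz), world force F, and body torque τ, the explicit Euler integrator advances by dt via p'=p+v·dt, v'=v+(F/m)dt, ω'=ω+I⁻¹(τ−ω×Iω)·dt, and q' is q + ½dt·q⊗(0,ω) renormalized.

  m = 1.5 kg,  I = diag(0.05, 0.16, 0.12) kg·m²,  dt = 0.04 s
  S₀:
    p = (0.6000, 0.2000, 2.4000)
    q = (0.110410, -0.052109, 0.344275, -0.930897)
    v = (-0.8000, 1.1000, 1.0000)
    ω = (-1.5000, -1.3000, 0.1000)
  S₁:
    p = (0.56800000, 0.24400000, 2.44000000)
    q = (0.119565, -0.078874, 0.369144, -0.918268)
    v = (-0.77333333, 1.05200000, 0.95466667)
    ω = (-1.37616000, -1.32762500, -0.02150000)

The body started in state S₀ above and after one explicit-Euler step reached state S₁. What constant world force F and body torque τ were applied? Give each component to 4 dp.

rate change Δω = (0.12384000, -0.02762500, -0.12150000)
τ = I·(Δω/dt) + ω₀×(Iω₀) = (0.1600, -0.1000, -0.1500)
Δv = v₁−v₀ = (0.02666667, -0.04800000, -0.04533333)
F = m·Δv/dt = (1.0000, -1.8000, -1.7000)

F = (1.0000, -1.8000, -1.7000)
τ = (0.1600, -0.1000, -0.1500)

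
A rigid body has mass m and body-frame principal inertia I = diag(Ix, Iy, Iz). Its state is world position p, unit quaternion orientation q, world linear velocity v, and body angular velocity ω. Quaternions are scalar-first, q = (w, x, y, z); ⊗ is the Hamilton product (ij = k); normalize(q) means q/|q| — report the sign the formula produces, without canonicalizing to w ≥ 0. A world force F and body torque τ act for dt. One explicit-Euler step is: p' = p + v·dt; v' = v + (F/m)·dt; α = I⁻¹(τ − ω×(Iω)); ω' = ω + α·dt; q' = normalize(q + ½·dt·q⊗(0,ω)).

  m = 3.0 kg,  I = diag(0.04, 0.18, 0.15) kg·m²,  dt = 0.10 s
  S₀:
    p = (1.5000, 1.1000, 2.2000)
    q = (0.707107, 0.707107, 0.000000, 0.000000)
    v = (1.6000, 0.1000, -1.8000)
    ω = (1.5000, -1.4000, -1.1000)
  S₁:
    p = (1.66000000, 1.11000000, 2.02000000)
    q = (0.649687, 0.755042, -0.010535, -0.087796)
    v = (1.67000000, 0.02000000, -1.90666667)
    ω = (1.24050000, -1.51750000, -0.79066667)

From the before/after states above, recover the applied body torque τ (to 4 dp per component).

Δω = ω₁−ω₀ = (-0.25950000, -0.11750000, 0.30933333)
ω₀×(Iω₀) = (-0.0462, 0.1815, -0.2940)
I·α + gyro = (-0.1500, -0.0300, 0.1700)

τ = (-0.1500, -0.0300, 0.1700)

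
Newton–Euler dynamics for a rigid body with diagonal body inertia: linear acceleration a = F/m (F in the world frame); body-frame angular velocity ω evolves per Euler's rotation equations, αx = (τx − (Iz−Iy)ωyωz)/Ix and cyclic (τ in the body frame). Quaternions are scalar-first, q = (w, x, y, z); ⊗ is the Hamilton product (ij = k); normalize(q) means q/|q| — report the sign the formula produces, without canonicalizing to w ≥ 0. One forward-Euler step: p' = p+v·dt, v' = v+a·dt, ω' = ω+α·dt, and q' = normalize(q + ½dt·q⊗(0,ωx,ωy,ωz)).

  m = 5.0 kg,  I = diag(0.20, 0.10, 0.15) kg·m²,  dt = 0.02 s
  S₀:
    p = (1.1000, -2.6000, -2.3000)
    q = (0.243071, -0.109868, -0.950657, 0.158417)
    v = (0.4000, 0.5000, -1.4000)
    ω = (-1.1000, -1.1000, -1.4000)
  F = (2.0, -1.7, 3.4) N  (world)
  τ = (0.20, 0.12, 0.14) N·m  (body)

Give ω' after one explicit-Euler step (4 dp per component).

ω' = (-1.0877, -1.0914, -1.3652)

precession coupling ω×(Iω) = (0.0770, 0.0770, -0.1210)
angular accel α = (0.6150, 0.4300, 1.7400)
ω' = ω + α·dt = (-1.0877, -1.0914, -1.3652)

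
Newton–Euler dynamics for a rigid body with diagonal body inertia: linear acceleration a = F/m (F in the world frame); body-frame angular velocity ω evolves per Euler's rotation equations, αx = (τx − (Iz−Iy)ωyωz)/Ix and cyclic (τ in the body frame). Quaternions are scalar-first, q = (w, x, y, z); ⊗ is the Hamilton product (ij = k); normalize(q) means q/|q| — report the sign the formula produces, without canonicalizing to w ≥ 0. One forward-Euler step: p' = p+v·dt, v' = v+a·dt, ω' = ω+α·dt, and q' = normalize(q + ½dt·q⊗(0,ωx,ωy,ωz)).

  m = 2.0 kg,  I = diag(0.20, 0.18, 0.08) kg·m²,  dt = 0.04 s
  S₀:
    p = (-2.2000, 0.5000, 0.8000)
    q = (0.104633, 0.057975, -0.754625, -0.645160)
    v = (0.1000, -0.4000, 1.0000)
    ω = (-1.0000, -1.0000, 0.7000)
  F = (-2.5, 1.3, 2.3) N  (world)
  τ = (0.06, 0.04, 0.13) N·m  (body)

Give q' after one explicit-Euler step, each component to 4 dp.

q' = (0.0997, 0.0324, -0.7443, -0.6596)

2q̇ = q⊗(0,ω) = (-0.2450380, -1.2780305, 0.4999445, -0.7393569)
q' = normalize(q + ½dt·q⊗(0,ω)) = (0.0997, 0.0324, -0.7443, -0.6596)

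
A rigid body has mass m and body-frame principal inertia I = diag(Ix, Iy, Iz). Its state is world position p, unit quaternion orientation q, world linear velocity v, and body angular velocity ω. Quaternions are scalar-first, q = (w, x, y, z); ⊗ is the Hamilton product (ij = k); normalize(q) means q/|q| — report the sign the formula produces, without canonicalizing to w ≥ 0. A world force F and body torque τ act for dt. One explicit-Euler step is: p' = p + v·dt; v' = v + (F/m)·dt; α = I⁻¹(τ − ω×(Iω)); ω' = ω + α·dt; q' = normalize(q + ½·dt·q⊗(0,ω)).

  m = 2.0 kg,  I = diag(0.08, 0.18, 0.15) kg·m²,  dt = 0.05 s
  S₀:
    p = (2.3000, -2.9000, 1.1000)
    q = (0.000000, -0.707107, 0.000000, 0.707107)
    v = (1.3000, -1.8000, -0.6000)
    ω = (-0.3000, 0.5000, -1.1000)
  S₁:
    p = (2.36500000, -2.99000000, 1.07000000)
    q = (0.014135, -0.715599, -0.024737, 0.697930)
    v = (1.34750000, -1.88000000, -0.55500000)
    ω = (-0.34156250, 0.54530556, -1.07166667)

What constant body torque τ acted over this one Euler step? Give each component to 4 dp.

τ = (-0.0500, 0.1400, 0.0700)

rate change Δω = (-0.04156250, 0.04530556, 0.02833333)
ω₀×(Iω₀) = (0.0165, -0.0231, -0.0150)
τ = I·(Δω/dt) + ω₀×(Iω₀) = (-0.0500, 0.1400, 0.0700)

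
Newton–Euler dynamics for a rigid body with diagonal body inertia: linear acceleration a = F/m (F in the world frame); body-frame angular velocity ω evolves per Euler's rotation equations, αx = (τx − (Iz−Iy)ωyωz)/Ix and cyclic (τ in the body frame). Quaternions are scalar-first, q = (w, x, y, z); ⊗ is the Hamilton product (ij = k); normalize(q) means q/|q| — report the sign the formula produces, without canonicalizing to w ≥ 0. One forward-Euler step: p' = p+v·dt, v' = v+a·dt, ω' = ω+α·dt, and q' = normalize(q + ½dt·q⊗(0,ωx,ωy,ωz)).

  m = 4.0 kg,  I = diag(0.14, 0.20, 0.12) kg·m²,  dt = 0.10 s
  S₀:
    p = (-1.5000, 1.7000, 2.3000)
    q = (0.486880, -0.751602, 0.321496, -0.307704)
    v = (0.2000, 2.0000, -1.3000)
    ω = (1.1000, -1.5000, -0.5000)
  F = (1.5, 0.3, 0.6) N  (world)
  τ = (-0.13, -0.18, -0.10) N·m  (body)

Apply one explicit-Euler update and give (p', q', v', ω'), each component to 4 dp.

p' = (-1.4800, 1.9000, 2.1700)
q' = (0.5421, -0.7525, 0.2481, -0.2799)
v' = (0.2375, 2.0075, -1.2850)
ω' = (1.0500, -1.5845, -0.5008)

precession coupling ω×(Iω) = (-0.0600, -0.0110, -0.0990)
angular accel α = (-0.5000, -0.8450, -0.0083)
new body rate ω' = (1.0500, -1.5845, -0.5008)
Hamilton product q⊗(0,ω) = (1.1551542, -0.0867360, -1.4445954, 0.5303174)
q + ½dt·q⊗(0,ω), renormalized = (0.5421, -0.7525, 0.2481, -0.2799)
p + v·dt = (-1.4800, 1.9000, 2.1700)
new velocity v' = (0.2375, 2.0075, -1.2850)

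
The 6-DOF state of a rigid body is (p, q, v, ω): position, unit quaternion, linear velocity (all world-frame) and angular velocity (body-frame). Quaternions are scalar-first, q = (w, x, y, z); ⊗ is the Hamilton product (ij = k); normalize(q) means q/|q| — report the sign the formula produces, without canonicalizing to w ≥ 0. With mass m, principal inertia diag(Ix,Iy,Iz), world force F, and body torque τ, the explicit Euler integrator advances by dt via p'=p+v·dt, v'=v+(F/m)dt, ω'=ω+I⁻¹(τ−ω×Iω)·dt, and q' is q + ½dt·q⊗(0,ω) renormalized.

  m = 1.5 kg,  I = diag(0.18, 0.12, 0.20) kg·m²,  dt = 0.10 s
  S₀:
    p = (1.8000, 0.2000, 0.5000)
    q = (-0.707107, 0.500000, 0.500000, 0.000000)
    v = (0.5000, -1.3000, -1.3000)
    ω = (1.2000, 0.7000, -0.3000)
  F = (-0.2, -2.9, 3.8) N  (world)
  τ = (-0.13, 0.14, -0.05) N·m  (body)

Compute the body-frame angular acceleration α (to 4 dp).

α = (-0.6289, 1.1067, 0.0020)

ω×(Iω) gyroscopic = (-0.0168, 0.0072, -0.0504)
angular accel α = (-0.6289, 1.1067, 0.0020)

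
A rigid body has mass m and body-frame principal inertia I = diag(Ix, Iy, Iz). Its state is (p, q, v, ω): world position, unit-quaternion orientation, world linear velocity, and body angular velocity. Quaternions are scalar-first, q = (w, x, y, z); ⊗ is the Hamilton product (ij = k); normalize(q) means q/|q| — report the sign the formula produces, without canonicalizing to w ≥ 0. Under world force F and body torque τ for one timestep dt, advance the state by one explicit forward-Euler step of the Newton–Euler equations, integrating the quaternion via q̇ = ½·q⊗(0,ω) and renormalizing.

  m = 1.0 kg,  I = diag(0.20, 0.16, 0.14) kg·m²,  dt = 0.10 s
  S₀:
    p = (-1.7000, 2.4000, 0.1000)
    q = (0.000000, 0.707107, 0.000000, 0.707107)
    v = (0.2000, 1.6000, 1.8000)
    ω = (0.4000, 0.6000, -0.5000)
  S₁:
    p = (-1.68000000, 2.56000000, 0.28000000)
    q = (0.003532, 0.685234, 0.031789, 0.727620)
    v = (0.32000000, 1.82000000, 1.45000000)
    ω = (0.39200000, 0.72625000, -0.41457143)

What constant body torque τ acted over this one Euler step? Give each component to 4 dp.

τ = (-0.0100, 0.1900, 0.1100)

Δω = ω₁−ω₀ = (-0.00800000, 0.12625000, 0.08542857)
applied torque τ = (-0.0100, 0.1900, 0.1100)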